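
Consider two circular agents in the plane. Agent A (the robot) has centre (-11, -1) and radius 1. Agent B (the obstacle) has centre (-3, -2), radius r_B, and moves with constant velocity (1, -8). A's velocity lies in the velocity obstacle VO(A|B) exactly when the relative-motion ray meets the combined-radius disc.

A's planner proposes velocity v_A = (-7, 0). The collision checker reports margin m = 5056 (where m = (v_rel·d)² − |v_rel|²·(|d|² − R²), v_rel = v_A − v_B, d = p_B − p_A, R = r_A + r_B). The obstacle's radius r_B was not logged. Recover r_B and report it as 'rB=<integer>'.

m = 5056
d = (8, -1);  v_rel = (-8, 8),  |v_rel|² = 128
v_rel×d = (-8)·(-1) − (8)·(8) = -56
since m = R²·128 − (-56)²:  R² = (3136 + 5056) / 128 = 64
R = √64 = 8  ⇒  r_B = 8 − 1 = 7

rB=7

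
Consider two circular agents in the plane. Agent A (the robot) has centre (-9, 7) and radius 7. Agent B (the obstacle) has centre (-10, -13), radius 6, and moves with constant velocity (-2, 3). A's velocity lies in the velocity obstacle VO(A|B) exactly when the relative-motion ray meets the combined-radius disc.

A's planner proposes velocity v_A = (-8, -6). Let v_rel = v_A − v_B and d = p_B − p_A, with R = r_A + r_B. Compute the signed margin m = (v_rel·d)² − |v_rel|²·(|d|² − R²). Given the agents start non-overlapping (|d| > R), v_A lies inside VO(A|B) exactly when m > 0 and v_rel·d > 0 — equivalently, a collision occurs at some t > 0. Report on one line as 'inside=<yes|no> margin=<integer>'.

d = (-1, -20),  |d|² = 401;  R = 7+6 = 13,  c = 401−13² = 232
v_rel = (-6, -9),  |v_rel|² = 117;  v_rel·d = (-6)·(-1) + (-9)·(-20) = 186
117·t² − 372·t + 232 = 0  ⇒  m = 186² − 117·232 = 7452
m = 7452 > 0,  v_rel·d = 186 > 0  ⇒  inside

inside=yes margin=7452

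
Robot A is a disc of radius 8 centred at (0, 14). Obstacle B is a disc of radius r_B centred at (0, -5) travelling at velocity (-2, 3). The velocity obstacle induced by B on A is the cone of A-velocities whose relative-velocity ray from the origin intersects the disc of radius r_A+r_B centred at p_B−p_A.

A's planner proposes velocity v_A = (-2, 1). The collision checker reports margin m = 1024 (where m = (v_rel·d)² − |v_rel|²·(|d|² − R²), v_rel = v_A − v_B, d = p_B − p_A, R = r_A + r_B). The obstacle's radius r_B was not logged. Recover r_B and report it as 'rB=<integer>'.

m = 1024
d = (0, -19);  v_rel = (0, -2),  |v_rel|² = 4
v_rel×d = (0)·(-19) − (-2)·(0) = 0
since m = R²·4 − 0²:  R² = (0 + 1024) / 4 = 256
R = √256 = 16  ⇒  r_B = 16 − 8 = 8

rB=8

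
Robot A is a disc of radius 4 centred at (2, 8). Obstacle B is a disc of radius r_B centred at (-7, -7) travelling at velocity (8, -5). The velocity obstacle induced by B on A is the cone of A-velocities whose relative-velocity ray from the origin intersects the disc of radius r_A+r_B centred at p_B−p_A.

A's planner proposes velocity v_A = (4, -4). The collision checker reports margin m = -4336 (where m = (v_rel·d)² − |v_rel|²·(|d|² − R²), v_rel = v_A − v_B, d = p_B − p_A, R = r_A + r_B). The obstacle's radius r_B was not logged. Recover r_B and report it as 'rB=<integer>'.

m = -4336
d = (-9, -15);  v_rel = (-4, 1),  |v_rel|² = 17
v_rel×d = (-4)·(-15) − (1)·(-9) = 69
since m = R²·17 − 69²:  R² = (4761 + -4336) / 17 = 25
R = √25 = 5  ⇒  r_B = 5 − 4 = 1

rB=1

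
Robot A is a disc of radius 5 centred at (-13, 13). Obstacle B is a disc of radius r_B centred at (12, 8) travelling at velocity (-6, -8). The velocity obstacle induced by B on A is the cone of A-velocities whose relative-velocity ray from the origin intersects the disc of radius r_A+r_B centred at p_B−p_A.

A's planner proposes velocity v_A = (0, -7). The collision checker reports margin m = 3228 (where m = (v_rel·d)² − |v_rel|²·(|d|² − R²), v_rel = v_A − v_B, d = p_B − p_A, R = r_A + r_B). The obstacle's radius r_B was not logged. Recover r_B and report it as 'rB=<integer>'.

m = 3228
d = (25, -5);  v_rel = (6, 1),  |v_rel|² = 37
v_rel×d = (6)·(-5) − (1)·(25) = -55
since m = R²·37 − (-55)²:  R² = (3025 + 3228) / 37 = 169
R = √169 = 13  ⇒  r_B = 13 − 5 = 8

rB=8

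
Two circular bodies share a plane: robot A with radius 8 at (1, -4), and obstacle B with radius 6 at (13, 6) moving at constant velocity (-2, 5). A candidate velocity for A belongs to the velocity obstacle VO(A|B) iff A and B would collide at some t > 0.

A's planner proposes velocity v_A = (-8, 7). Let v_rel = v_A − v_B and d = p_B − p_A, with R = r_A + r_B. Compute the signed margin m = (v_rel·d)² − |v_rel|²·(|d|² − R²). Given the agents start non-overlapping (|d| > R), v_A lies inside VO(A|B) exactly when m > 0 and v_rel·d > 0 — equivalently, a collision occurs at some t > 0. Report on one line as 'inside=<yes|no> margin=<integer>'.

d = (12, 10),  |d|² = 244;  R = 8+6 = 14,  c = 244−14² = 48
v_rel = (-6, 2),  |v_rel|² = 40;  v_rel·d = (-6)·(12) + (2)·(10) = -52
40·t² + 104·t + 48 = 0  ⇒  m = (-52)² − 40·48 = 784
m = 784 > 0,  v_rel·d = -52 < 0  ⇒  outside

inside=no margin=784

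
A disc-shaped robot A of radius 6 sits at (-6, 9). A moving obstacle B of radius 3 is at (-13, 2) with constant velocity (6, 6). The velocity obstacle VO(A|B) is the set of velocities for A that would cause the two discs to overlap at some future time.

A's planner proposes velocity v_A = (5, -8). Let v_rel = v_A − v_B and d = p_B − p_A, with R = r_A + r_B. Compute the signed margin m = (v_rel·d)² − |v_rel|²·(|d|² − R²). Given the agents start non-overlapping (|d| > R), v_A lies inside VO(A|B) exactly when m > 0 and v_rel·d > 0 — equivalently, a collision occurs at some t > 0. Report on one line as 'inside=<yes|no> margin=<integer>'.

d = (-7, -7),  |d|² = 98;  R = 6+3 = 9,  c = 98−9² = 17
v_rel = (-1, -14),  |v_rel|² = 197;  v_rel·d = (-1)·(-7) + (-14)·(-7) = 105
197·t² − 210·t + 17 = 0  ⇒  m = 105² − 197·17 = 7676
m = 7676 > 0,  v_rel·d = 105 > 0  ⇒  inside

inside=yes margin=7676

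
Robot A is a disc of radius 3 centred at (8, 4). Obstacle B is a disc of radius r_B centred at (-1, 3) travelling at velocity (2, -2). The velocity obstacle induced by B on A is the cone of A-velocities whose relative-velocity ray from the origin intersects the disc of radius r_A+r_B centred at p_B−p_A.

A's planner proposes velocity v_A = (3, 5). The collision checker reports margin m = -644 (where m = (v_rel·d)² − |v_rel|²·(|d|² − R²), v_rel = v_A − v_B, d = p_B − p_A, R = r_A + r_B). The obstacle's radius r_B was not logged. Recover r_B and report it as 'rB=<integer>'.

m = -644
d = (-9, -1);  v_rel = (1, 7),  |v_rel|² = 50
v_rel×d = (1)·(-1) − (7)·(-9) = 62
since m = R²·50 − 62²:  R² = (3844 + -644) / 50 = 64
R = √64 = 8  ⇒  r_B = 8 − 3 = 5

rB=5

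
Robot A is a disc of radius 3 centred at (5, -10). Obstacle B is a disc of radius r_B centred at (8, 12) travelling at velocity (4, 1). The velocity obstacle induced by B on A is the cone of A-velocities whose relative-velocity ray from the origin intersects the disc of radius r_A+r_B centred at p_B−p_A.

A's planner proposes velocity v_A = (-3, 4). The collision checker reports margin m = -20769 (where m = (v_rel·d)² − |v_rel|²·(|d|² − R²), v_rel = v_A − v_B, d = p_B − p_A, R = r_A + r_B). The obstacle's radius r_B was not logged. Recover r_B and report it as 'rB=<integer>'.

m = -20769
d = (3, 22);  v_rel = (-7, 3),  |v_rel|² = 58
v_rel×d = (-7)·(22) − (3)·(3) = -163
since m = R²·58 − (-163)²:  R² = (26569 + -20769) / 58 = 100
R = √100 = 10  ⇒  r_B = 10 − 3 = 7

rB=7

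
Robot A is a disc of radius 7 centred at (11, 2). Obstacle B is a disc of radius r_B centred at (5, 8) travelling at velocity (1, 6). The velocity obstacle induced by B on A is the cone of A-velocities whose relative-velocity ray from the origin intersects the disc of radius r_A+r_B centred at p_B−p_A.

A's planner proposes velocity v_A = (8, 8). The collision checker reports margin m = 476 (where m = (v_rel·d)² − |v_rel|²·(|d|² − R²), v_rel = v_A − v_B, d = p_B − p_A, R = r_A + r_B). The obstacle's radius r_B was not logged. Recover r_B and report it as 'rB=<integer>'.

m = 476
d = (-6, 6);  v_rel = (7, 2),  |v_rel|² = 53
v_rel×d = (7)·(6) − (2)·(-6) = 54
since m = R²·53 − 54²:  R² = (2916 + 476) / 53 = 64
R = √64 = 8  ⇒  r_B = 8 − 7 = 1

rB=1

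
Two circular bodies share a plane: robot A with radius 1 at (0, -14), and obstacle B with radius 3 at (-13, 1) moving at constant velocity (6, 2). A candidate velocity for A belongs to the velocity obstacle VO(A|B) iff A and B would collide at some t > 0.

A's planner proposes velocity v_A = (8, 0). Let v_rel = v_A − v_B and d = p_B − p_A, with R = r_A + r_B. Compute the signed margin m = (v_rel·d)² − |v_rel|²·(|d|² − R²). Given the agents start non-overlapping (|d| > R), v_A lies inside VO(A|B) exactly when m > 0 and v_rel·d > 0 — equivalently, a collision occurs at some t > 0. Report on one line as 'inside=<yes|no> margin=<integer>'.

d = (-13, 15),  |d|² = 394;  R = 1+3 = 4,  c = 394−4² = 378
v_rel = (2, -2),  |v_rel|² = 8;  v_rel·d = (2)·(-13) + (-2)·(15) = -56
8·t² + 112·t + 378 = 0  ⇒  m = (-56)² − 8·378 = 112
m = 112 > 0,  v_rel·d = -56 < 0  ⇒  outside

inside=no margin=112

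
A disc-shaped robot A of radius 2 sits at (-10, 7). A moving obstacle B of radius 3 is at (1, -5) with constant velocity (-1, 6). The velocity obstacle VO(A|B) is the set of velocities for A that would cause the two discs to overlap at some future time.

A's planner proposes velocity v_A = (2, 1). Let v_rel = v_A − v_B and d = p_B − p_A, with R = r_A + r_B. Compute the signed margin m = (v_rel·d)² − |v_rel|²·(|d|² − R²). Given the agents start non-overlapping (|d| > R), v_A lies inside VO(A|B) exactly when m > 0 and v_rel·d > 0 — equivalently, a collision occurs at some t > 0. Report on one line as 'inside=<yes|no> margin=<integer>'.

d = (11, -12),  |d|² = 265;  R = 2+3 = 5,  c = 265−5² = 240
v_rel = (3, -5),  |v_rel|² = 34;  v_rel·d = (3)·(11) + (-5)·(-12) = 93
34·t² − 186·t + 240 = 0  ⇒  m = 93² − 34·240 = 489
m = 489 > 0,  v_rel·d = 93 > 0  ⇒  inside

inside=yes margin=489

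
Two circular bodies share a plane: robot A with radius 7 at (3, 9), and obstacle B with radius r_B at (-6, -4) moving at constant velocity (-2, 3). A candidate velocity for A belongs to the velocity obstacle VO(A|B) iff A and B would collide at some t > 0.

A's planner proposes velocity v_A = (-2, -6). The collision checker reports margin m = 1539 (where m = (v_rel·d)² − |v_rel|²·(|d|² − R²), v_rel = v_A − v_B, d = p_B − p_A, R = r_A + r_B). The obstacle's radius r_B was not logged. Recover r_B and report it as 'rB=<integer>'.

m = 1539
d = (-9, -13);  v_rel = (0, -9),  |v_rel|² = 81
v_rel×d = (0)·(-13) − (-9)·(-9) = -81
since m = R²·81 − (-81)²:  R² = (6561 + 1539) / 81 = 100
R = √100 = 10  ⇒  r_B = 10 − 7 = 3

rB=3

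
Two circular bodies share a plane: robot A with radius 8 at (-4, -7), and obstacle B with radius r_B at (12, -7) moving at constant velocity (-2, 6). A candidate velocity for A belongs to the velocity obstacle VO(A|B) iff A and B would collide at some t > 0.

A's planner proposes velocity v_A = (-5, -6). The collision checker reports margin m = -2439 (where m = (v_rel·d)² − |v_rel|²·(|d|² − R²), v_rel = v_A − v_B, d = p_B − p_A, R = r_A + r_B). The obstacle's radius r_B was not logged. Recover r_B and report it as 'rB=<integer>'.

m = -2439
d = (16, 0);  v_rel = (-3, -12),  |v_rel|² = 153
v_rel×d = (-3)·(0) − (-12)·(16) = 192
since m = R²·153 − 192²:  R² = (36864 + -2439) / 153 = 225
R = √225 = 15  ⇒  r_B = 15 − 8 = 7

rB=7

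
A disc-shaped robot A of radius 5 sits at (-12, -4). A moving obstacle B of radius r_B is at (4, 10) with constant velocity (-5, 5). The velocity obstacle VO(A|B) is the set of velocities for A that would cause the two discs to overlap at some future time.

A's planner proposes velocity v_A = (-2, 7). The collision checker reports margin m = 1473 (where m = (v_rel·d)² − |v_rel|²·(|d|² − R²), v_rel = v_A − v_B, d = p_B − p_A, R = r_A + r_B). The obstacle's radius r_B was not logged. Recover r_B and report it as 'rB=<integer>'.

m = 1473
d = (16, 14);  v_rel = (3, 2),  |v_rel|² = 13
v_rel×d = (3)·(14) − (2)·(16) = 10
since m = R²·13 − 10²:  R² = (100 + 1473) / 13 = 121
R = √121 = 11  ⇒  r_B = 11 − 5 = 6

rB=6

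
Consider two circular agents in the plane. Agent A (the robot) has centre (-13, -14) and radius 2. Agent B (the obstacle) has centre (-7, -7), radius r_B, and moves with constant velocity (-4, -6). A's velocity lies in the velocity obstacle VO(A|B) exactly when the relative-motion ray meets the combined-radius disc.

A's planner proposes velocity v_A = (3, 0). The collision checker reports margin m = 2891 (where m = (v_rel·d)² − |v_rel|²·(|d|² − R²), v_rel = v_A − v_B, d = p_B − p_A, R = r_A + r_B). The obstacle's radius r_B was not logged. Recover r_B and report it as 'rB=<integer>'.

m = 2891
d = (6, 7);  v_rel = (7, 6),  |v_rel|² = 85
v_rel×d = (7)·(7) − (6)·(6) = 13
since m = R²·85 − 13²:  R² = (169 + 2891) / 85 = 36
R = √36 = 6  ⇒  r_B = 6 − 2 = 4

rB=4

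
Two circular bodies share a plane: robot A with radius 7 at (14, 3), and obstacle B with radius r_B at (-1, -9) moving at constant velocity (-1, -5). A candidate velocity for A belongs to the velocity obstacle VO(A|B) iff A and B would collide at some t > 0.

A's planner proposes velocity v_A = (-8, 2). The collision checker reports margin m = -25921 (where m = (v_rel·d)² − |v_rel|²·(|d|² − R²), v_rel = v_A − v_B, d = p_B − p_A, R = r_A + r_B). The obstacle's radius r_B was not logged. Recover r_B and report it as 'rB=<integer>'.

m = -25921
d = (-15, -12);  v_rel = (-7, 7),  |v_rel|² = 98
v_rel×d = (-7)·(-12) − (7)·(-15) = 189
since m = R²·98 − 189²:  R² = (35721 + -25921) / 98 = 100
R = √100 = 10  ⇒  r_B = 10 − 7 = 3

rB=3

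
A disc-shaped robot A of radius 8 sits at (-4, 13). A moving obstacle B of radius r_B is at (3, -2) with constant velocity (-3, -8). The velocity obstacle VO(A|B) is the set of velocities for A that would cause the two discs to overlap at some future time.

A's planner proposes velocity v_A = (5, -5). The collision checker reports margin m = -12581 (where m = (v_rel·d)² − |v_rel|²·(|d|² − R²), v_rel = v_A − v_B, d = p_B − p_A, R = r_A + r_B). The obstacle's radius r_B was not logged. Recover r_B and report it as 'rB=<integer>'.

m = -12581
d = (7, -15);  v_rel = (8, 3),  |v_rel|² = 73
v_rel×d = (8)·(-15) − (3)·(7) = -141
since m = R²·73 − (-141)²:  R² = (19881 + -12581) / 73 = 100
R = √100 = 10  ⇒  r_B = 10 − 8 = 2

rB=2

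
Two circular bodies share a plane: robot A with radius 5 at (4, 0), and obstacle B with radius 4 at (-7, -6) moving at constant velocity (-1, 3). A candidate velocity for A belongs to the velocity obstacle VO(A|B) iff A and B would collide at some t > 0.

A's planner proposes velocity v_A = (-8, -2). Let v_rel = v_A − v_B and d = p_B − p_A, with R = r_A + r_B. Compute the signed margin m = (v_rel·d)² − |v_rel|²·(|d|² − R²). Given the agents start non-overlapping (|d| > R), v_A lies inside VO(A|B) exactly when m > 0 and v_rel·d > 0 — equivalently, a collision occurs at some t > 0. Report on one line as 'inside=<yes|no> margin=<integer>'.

d = (-11, -6),  |d|² = 157;  R = 5+4 = 9,  c = 157−9² = 76
v_rel = (-7, -5),  |v_rel|² = 74;  v_rel·d = (-7)·(-11) + (-5)·(-6) = 107
74·t² − 214·t + 76 = 0  ⇒  m = 107² − 74·76 = 5825
m = 5825 > 0,  v_rel·d = 107 > 0  ⇒  inside

inside=yes margin=5825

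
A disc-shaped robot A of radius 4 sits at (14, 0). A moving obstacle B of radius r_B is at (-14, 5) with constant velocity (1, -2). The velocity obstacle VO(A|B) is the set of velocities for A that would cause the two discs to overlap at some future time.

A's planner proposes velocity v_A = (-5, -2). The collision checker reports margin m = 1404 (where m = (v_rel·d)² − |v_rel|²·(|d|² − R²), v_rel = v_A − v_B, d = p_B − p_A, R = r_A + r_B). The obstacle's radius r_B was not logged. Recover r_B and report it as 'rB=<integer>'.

m = 1404
d = (-28, 5);  v_rel = (-6, 0),  |v_rel|² = 36
v_rel×d = (-6)·(5) − (0)·(-28) = -30
since m = R²·36 − (-30)²:  R² = (900 + 1404) / 36 = 64
R = √64 = 8  ⇒  r_B = 8 − 4 = 4

rB=4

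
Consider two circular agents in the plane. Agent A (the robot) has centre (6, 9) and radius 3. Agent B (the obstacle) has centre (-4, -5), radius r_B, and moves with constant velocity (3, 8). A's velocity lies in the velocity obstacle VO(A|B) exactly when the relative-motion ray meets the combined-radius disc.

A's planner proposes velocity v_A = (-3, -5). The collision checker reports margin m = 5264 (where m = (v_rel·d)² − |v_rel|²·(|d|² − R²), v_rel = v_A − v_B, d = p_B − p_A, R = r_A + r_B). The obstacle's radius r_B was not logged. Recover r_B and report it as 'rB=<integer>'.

m = 5264
d = (-10, -14);  v_rel = (-6, -13),  |v_rel|² = 205
v_rel×d = (-6)·(-14) − (-13)·(-10) = -46
since m = R²·205 − (-46)²:  R² = (2116 + 5264) / 205 = 36
R = √36 = 6  ⇒  r_B = 6 − 3 = 3

rB=3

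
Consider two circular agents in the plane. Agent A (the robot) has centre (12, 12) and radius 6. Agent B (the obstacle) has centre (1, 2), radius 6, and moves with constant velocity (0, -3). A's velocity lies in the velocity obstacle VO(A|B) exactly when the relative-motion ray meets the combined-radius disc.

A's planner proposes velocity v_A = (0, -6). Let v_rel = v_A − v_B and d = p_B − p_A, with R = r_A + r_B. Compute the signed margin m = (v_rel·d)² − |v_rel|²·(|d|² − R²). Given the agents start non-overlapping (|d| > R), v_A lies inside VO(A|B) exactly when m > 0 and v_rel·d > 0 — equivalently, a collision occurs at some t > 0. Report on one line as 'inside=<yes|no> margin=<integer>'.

d = (-11, -10),  |d|² = 221;  R = 6+6 = 12,  c = 221−12² = 77
v_rel = (0, -3),  |v_rel|² = 9;  v_rel·d = (0)·(-11) + (-3)·(-10) = 30
9·t² − 60·t + 77 = 0  ⇒  m = 30² − 9·77 = 207
m = 207 > 0,  v_rel·d = 30 > 0  ⇒  inside

inside=yes margin=207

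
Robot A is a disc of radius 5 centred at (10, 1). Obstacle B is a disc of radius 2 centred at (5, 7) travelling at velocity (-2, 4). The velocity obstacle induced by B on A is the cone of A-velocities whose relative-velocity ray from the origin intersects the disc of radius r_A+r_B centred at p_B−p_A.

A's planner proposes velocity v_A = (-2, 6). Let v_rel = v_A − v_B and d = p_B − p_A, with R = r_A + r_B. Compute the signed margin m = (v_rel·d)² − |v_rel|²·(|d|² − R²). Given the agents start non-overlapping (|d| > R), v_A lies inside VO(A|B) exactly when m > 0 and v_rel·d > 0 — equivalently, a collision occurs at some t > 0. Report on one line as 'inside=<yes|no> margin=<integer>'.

d = (-5, 6),  |d|² = 61;  R = 5+2 = 7,  c = 61−7² = 12
v_rel = (0, 2),  |v_rel|² = 4;  v_rel·d = (0)·(-5) + (2)·(6) = 12
4·t² − 24·t + 12 = 0  ⇒  m = 12² − 4·12 = 96
m = 96 > 0,  v_rel·d = 12 > 0  ⇒  inside

inside=yes margin=96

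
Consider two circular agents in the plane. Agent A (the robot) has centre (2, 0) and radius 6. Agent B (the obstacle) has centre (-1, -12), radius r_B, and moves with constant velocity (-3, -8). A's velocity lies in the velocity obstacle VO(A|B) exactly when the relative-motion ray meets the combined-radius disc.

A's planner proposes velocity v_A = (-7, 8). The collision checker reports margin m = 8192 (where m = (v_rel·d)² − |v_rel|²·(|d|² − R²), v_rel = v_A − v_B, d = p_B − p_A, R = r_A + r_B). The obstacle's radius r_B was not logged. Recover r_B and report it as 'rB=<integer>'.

m = 8192
d = (-3, -12);  v_rel = (-4, 16),  |v_rel|² = 272
v_rel×d = (-4)·(-12) − (16)·(-3) = 96
since m = R²·272 − 96²:  R² = (9216 + 8192) / 272 = 64
R = √64 = 8  ⇒  r_B = 8 − 6 = 2

rB=2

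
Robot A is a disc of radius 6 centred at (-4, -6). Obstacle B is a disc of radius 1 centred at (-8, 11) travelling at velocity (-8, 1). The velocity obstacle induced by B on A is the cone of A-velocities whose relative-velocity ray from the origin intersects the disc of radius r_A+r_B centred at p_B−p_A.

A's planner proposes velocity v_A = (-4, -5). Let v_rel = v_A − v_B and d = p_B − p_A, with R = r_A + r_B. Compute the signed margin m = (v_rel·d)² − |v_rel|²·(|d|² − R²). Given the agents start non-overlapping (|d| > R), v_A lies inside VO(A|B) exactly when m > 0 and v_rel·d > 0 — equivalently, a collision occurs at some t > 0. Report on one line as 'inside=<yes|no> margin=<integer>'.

d = (-4, 17),  |d|² = 305;  R = 6+1 = 7,  c = 305−7² = 256
v_rel = (4, -6),  |v_rel|² = 52;  v_rel·d = (4)·(-4) + (-6)·(17) = -118
52·t² + 236·t + 256 = 0  ⇒  m = (-118)² − 52·256 = 612
m = 612 > 0,  v_rel·d = -118 < 0  ⇒  outside

inside=no margin=612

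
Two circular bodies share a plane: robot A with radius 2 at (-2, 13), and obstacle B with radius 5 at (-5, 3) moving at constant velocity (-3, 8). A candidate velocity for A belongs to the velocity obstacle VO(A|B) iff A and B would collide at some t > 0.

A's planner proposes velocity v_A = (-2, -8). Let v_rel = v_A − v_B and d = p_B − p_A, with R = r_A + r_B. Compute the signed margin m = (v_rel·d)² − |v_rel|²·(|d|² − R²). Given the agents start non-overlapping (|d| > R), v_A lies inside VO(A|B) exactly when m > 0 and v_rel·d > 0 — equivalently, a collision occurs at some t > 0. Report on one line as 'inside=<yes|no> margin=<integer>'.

d = (-3, -10),  |d|² = 109;  R = 2+5 = 7,  c = 109−7² = 60
v_rel = (1, -16),  |v_rel|² = 257;  v_rel·d = (1)·(-3) + (-16)·(-10) = 157
257·t² − 314·t + 60 = 0  ⇒  m = 157² − 257·60 = 9229
m = 9229 > 0,  v_rel·d = 157 > 0  ⇒  inside

inside=yes margin=9229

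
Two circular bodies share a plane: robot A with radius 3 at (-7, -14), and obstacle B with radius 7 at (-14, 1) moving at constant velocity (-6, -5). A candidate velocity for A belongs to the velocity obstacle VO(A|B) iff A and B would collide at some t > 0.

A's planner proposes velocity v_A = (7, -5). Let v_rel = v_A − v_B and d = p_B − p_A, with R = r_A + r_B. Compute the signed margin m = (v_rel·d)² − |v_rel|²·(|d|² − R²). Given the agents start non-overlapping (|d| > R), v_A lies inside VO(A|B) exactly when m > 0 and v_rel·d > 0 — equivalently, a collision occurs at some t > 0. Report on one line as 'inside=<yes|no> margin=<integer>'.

d = (-7, 15),  |d|² = 274;  R = 3+7 = 10,  c = 274−10² = 174
v_rel = (13, 0),  |v_rel|² = 169;  v_rel·d = (13)·(-7) + (0)·(15) = -91
169·t² + 182·t + 174 = 0  ⇒  m = (-91)² − 169·174 = -21125
m = -21125 < 0,  v_rel·d = -91 < 0  ⇒  outside

inside=no margin=-21125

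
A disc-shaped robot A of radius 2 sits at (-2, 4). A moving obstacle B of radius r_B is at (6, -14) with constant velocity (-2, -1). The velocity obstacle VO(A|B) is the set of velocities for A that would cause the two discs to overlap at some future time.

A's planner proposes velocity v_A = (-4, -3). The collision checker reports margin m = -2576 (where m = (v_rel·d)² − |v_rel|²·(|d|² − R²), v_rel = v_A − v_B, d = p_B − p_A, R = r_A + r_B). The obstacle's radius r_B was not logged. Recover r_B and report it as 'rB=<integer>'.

m = -2576
d = (8, -18);  v_rel = (-2, -2),  |v_rel|² = 8
v_rel×d = (-2)·(-18) − (-2)·(8) = 52
since m = R²·8 − 52²:  R² = (2704 + -2576) / 8 = 16
R = √16 = 4  ⇒  r_B = 4 − 2 = 2

rB=2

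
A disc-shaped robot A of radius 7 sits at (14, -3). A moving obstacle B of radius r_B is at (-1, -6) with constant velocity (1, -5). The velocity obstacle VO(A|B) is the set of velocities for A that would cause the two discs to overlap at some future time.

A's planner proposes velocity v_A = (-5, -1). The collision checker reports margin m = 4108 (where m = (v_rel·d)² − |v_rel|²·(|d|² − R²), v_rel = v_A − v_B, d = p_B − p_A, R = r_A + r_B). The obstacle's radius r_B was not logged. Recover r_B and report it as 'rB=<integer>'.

m = 4108
d = (-15, -3);  v_rel = (-6, 4),  |v_rel|² = 52
v_rel×d = (-6)·(-3) − (4)·(-15) = 78
since m = R²·52 − 78²:  R² = (6084 + 4108) / 52 = 196
R = √196 = 14  ⇒  r_B = 14 − 7 = 7

rB=7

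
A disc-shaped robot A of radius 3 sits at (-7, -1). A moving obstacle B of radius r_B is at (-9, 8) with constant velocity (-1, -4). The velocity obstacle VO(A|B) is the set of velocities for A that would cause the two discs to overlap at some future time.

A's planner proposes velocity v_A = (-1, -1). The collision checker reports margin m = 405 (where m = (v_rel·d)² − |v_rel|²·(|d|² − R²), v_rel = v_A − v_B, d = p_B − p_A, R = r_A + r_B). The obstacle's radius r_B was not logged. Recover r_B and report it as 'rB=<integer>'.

m = 405
d = (-2, 9);  v_rel = (0, 3),  |v_rel|² = 9
v_rel×d = (0)·(9) − (3)·(-2) = 6
since m = R²·9 − 6²:  R² = (36 + 405) / 9 = 49
R = √49 = 7  ⇒  r_B = 7 − 3 = 4

rB=4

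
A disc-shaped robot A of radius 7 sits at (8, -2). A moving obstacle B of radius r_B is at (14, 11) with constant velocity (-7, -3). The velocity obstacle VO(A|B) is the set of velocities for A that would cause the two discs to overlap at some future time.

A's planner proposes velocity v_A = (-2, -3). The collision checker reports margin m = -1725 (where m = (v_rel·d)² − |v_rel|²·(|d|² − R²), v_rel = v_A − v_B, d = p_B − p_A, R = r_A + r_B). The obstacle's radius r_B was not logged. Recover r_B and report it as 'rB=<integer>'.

m = -1725
d = (6, 13);  v_rel = (5, 0),  |v_rel|² = 25
v_rel×d = (5)·(13) − (0)·(6) = 65
since m = R²·25 − 65²:  R² = (4225 + -1725) / 25 = 100
R = √100 = 10  ⇒  r_B = 10 − 7 = 3

rB=3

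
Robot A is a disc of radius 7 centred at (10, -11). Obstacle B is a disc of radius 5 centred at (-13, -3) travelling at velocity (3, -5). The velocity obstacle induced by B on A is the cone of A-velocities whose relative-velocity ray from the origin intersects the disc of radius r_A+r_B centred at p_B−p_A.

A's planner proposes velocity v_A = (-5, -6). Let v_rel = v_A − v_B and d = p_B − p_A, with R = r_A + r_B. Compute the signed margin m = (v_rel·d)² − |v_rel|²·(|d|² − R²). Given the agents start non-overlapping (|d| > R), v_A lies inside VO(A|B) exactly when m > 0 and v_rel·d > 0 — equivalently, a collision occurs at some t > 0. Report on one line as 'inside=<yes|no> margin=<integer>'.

d = (-23, 8),  |d|² = 593;  R = 7+5 = 12,  c = 593−12² = 449
v_rel = (-8, -1),  |v_rel|² = 65;  v_rel·d = (-8)·(-23) + (-1)·(8) = 176
65·t² − 352·t + 449 = 0  ⇒  m = 176² − 65·449 = 1791
m = 1791 > 0,  v_rel·d = 176 > 0  ⇒  inside

inside=yes margin=1791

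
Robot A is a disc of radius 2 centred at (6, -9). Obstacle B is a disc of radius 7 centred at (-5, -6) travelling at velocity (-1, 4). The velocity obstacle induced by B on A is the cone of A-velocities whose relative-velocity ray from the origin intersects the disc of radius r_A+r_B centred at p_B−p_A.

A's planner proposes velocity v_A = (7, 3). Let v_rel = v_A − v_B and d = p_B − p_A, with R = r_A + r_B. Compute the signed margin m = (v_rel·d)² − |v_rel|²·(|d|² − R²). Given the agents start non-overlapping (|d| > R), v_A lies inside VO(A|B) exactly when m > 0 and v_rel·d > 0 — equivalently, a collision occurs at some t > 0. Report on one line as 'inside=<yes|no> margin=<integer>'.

d = (-11, 3),  |d|² = 130;  R = 2+7 = 9,  c = 130−9² = 49
v_rel = (8, -1),  |v_rel|² = 65;  v_rel·d = (8)·(-11) + (-1)·(3) = -91
65·t² + 182·t + 49 = 0  ⇒  m = (-91)² − 65·49 = 5096
m = 5096 > 0,  v_rel·d = -91 < 0  ⇒  outside

inside=no margin=5096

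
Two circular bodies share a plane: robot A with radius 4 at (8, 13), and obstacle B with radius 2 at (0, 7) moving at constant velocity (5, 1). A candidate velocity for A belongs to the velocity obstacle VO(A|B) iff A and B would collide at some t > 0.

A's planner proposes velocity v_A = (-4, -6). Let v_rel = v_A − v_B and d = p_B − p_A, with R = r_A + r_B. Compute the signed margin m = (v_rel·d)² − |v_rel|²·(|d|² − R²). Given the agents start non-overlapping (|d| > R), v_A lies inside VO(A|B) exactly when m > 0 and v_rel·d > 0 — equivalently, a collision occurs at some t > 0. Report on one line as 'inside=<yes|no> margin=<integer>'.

d = (-8, -6),  |d|² = 100;  R = 4+2 = 6,  c = 100−6² = 64
v_rel = (-9, -7),  |v_rel|² = 130;  v_rel·d = (-9)·(-8) + (-7)·(-6) = 114
130·t² − 228·t + 64 = 0  ⇒  m = 114² − 130·64 = 4676
m = 4676 > 0,  v_rel·d = 114 > 0  ⇒  inside

inside=yes margin=4676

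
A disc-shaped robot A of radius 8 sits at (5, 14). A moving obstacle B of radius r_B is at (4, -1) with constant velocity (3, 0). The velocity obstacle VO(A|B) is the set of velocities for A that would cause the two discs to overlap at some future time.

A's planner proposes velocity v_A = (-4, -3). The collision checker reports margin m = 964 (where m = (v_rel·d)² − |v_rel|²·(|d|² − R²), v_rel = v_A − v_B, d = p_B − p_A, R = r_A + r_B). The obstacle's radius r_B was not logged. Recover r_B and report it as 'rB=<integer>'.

m = 964
d = (-1, -15);  v_rel = (-7, -3),  |v_rel|² = 58
v_rel×d = (-7)·(-15) − (-3)·(-1) = 102
since m = R²·58 − 102²:  R² = (10404 + 964) / 58 = 196
R = √196 = 14  ⇒  r_B = 14 − 8 = 6

rB=6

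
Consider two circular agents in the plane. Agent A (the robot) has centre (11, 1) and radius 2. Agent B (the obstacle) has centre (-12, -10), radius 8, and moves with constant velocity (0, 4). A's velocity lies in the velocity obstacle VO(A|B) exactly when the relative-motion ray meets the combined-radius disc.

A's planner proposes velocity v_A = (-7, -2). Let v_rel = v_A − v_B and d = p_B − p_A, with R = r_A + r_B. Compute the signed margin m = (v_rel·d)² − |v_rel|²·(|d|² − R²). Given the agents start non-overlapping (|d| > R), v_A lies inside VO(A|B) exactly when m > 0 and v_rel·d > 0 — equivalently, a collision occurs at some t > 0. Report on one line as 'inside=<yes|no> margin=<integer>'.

d = (-23, -11),  |d|² = 650;  R = 2+8 = 10,  c = 650−10² = 550
v_rel = (-7, -6),  |v_rel|² = 85;  v_rel·d = (-7)·(-23) + (-6)·(-11) = 227
85·t² − 454·t + 550 = 0  ⇒  m = 227² − 85·550 = 4779
m = 4779 > 0,  v_rel·d = 227 > 0  ⇒  inside

inside=yes margin=4779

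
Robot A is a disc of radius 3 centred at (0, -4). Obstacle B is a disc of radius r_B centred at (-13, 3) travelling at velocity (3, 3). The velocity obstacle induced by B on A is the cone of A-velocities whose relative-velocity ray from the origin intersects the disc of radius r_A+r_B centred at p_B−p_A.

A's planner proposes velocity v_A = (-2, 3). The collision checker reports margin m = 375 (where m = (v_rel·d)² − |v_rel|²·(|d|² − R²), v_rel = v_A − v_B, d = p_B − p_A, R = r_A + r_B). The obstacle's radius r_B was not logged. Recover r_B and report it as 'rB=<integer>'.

m = 375
d = (-13, 7);  v_rel = (-5, 0),  |v_rel|² = 25
v_rel×d = (-5)·(7) − (0)·(-13) = -35
since m = R²·25 − (-35)²:  R² = (1225 + 375) / 25 = 64
R = √64 = 8  ⇒  r_B = 8 − 3 = 5

rB=5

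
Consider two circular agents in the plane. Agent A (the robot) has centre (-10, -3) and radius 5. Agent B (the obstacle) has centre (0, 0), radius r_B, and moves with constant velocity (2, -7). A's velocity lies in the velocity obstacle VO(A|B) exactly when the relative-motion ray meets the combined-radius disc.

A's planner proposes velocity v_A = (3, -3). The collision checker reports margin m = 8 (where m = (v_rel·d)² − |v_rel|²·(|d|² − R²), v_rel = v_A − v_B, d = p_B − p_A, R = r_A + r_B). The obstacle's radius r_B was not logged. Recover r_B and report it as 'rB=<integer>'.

m = 8
d = (10, 3);  v_rel = (1, 4),  |v_rel|² = 17
v_rel×d = (1)·(3) − (4)·(10) = -37
since m = R²·17 − (-37)²:  R² = (1369 + 8) / 17 = 81
R = √81 = 9  ⇒  r_B = 9 − 5 = 4

rB=4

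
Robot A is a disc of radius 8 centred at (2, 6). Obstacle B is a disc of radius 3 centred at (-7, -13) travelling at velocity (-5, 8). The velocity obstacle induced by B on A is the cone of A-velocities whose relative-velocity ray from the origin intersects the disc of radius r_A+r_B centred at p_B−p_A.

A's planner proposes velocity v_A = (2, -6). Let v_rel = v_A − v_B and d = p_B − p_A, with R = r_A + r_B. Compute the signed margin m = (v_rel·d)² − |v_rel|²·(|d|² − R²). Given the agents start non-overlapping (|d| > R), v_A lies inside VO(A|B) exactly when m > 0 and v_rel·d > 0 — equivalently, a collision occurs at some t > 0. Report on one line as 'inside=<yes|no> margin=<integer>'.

d = (-9, -19),  |d|² = 442;  R = 8+3 = 11,  c = 442−11² = 321
v_rel = (7, -14),  |v_rel|² = 245;  v_rel·d = (7)·(-9) + (-14)·(-19) = 203
245·t² − 406·t + 321 = 0  ⇒  m = 203² − 245·321 = -37436
m = -37436 < 0,  v_rel·d = 203 > 0  ⇒  outside

inside=no margin=-37436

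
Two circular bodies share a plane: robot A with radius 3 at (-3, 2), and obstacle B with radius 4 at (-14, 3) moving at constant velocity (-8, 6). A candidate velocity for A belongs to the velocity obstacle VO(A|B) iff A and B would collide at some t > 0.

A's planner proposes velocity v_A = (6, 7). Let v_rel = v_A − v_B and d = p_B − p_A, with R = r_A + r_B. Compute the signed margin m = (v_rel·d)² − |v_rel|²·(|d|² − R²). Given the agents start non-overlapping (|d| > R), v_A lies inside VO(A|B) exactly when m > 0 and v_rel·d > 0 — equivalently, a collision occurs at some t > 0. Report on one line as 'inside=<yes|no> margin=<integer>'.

d = (-11, 1),  |d|² = 122;  R = 3+4 = 7,  c = 122−7² = 73
v_rel = (14, 1),  |v_rel|² = 197;  v_rel·d = (14)·(-11) + (1)·(1) = -153
197·t² + 306·t + 73 = 0  ⇒  m = (-153)² − 197·73 = 9028
m = 9028 > 0,  v_rel·d = -153 < 0  ⇒  outside

inside=no margin=9028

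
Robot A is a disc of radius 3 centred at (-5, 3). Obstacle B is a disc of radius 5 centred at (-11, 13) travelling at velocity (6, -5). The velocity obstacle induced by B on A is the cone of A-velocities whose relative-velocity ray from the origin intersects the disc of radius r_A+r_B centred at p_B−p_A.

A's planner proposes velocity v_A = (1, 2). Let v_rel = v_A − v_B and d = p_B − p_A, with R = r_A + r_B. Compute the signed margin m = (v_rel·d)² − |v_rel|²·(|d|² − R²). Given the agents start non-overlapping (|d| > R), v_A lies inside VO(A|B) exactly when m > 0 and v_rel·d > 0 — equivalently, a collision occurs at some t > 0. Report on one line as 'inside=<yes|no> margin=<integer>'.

d = (-6, 10),  |d|² = 136;  R = 3+5 = 8,  c = 136−8² = 72
v_rel = (-5, 7),  |v_rel|² = 74;  v_rel·d = (-5)·(-6) + (7)·(10) = 100
74·t² − 200·t + 72 = 0  ⇒  m = 100² − 74·72 = 4672
m = 4672 > 0,  v_rel·d = 100 > 0  ⇒  inside

inside=yes margin=4672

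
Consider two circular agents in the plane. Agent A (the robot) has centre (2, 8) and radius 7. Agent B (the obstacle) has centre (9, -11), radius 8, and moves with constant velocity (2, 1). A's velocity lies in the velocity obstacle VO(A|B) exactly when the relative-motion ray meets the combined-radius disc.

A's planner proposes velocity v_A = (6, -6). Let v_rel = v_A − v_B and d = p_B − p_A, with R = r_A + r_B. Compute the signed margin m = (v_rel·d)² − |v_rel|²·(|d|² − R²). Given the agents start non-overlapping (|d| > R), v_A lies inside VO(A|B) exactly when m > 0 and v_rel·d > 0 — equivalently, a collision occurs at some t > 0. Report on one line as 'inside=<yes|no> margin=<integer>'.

d = (7, -19),  |d|² = 410;  R = 7+8 = 15,  c = 410−15² = 185
v_rel = (4, -7),  |v_rel|² = 65;  v_rel·d = (4)·(7) + (-7)·(-19) = 161
65·t² − 322·t + 185 = 0  ⇒  m = 161² − 65·185 = 13896
m = 13896 > 0,  v_rel·d = 161 > 0  ⇒  inside

inside=yes margin=13896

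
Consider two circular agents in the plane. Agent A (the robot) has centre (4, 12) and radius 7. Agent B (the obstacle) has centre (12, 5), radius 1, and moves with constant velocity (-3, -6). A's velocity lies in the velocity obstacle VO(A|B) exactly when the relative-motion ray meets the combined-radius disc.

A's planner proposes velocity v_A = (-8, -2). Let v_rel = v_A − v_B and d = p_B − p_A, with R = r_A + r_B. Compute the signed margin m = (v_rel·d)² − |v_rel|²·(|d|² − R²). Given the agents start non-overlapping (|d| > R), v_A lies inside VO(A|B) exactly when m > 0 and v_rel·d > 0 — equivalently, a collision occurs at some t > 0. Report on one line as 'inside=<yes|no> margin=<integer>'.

d = (8, -7),  |d|² = 113;  R = 7+1 = 8,  c = 113−8² = 49
v_rel = (-5, 4),  |v_rel|² = 41;  v_rel·d = (-5)·(8) + (4)·(-7) = -68
41·t² + 136·t + 49 = 0  ⇒  m = (-68)² − 41·49 = 2615
m = 2615 > 0,  v_rel·d = -68 < 0  ⇒  outside

inside=no margin=2615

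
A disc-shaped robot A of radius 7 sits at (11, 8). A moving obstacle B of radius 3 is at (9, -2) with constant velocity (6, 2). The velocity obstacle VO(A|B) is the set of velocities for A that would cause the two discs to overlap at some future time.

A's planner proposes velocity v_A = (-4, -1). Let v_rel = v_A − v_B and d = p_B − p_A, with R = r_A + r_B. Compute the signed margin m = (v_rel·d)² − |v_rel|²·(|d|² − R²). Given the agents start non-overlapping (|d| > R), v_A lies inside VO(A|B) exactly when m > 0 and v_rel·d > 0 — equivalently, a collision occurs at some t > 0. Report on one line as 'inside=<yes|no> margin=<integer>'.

d = (-2, -10),  |d|² = 104;  R = 7+3 = 10,  c = 104−10² = 4
v_rel = (-10, -3),  |v_rel|² = 109;  v_rel·d = (-10)·(-2) + (-3)·(-10) = 50
109·t² − 100·t + 4 = 0  ⇒  m = 50² − 109·4 = 2064
m = 2064 > 0,  v_rel·d = 50 > 0  ⇒  inside

inside=yes margin=2064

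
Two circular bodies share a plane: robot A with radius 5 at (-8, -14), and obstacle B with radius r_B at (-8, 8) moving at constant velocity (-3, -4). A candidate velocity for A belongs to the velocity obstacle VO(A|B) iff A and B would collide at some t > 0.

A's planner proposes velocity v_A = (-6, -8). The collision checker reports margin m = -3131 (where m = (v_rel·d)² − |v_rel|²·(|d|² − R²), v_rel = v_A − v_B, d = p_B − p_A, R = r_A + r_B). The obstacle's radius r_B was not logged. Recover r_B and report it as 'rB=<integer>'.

m = -3131
d = (0, 22);  v_rel = (-3, -4),  |v_rel|² = 25
v_rel×d = (-3)·(22) − (-4)·(0) = -66
since m = R²·25 − (-66)²:  R² = (4356 + -3131) / 25 = 49
R = √49 = 7  ⇒  r_B = 7 − 5 = 2

rB=2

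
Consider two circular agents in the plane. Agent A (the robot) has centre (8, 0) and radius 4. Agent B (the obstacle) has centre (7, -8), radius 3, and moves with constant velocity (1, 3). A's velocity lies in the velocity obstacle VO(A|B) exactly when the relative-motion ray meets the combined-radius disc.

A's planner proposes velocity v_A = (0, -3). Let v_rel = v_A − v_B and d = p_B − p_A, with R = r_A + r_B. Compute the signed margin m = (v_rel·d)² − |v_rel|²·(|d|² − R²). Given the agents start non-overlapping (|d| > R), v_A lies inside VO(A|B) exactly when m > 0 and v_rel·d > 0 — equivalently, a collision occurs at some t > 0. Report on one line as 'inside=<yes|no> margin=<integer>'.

d = (-1, -8),  |d|² = 65;  R = 4+3 = 7,  c = 65−7² = 16
v_rel = (-1, -6),  |v_rel|² = 37;  v_rel·d = (-1)·(-1) + (-6)·(-8) = 49
37·t² − 98·t + 16 = 0  ⇒  m = 49² − 37·16 = 1809
m = 1809 > 0,  v_rel·d = 49 > 0  ⇒  inside

inside=yes margin=1809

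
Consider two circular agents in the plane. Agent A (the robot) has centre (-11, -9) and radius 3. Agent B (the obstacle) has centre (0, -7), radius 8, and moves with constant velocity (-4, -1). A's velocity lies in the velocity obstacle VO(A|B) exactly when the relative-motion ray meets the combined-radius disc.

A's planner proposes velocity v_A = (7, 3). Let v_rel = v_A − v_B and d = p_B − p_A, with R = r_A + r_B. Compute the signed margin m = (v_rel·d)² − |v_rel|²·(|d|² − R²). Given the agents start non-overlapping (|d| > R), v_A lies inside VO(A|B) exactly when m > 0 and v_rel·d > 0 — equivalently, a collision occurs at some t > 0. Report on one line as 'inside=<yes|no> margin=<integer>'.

d = (11, 2),  |d|² = 125;  R = 3+8 = 11,  c = 125−11² = 4
v_rel = (11, 4),  |v_rel|² = 137;  v_rel·d = (11)·(11) + (4)·(2) = 129
137·t² − 258·t + 4 = 0  ⇒  m = 129² − 137·4 = 16093
m = 16093 > 0,  v_rel·d = 129 > 0  ⇒  inside

inside=yes margin=16093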